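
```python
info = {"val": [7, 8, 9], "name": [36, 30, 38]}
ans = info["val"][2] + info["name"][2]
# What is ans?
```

Trace (tracking ans):
info = {'val': [7, 8, 9], 'name': [36, 30, 38]}  # -> info = {'val': [7, 8, 9], 'name': [36, 30, 38]}
ans = info['val'][2] + info['name'][2]  # -> ans = 47

Answer: 47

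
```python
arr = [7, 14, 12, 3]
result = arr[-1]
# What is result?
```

Answer: 3

Derivation:
Trace (tracking result):
arr = [7, 14, 12, 3]  # -> arr = [7, 14, 12, 3]
result = arr[-1]  # -> result = 3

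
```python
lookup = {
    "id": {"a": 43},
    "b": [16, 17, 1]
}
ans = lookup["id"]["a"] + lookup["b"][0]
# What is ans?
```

Trace (tracking ans):
lookup = {'id': {'a': 43}, 'b': [16, 17, 1]}  # -> lookup = {'id': {'a': 43}, 'b': [16, 17, 1]}
ans = lookup['id']['a'] + lookup['b'][0]  # -> ans = 59

Answer: 59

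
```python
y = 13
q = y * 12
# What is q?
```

Answer: 156

Derivation:
Trace (tracking q):
y = 13  # -> y = 13
q = y * 12  # -> q = 156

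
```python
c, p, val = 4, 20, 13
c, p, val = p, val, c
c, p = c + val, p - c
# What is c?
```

Trace (tracking c):
c, p, val = (4, 20, 13)  # -> c = 4, p = 20, val = 13
c, p, val = (p, val, c)  # -> c = 20, p = 13, val = 4
c, p = (c + val, p - c)  # -> c = 24, p = -7

Answer: 24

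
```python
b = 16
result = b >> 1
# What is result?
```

Trace (tracking result):
b = 16  # -> b = 16
result = b >> 1  # -> result = 8

Answer: 8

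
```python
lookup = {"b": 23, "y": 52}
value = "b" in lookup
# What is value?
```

Trace (tracking value):
lookup = {'b': 23, 'y': 52}  # -> lookup = {'b': 23, 'y': 52}
value = 'b' in lookup  # -> value = True

Answer: True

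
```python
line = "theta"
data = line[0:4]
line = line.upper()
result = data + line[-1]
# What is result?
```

Answer: 'thetA'

Derivation:
Trace (tracking result):
line = 'theta'  # -> line = 'theta'
data = line[0:4]  # -> data = 'thet'
line = line.upper()  # -> line = 'THETA'
result = data + line[-1]  # -> result = 'thetA'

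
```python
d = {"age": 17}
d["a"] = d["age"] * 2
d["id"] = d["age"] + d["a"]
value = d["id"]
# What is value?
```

Trace (tracking value):
d = {'age': 17}  # -> d = {'age': 17}
d['a'] = d['age'] * 2  # -> d = {'age': 17, 'a': 34}
d['id'] = d['age'] + d['a']  # -> d = {'age': 17, 'a': 34, 'id': 51}
value = d['id']  # -> value = 51

Answer: 51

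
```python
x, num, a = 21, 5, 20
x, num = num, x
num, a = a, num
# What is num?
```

Answer: 20

Derivation:
Trace (tracking num):
x, num, a = (21, 5, 20)  # -> x = 21, num = 5, a = 20
x, num = (num, x)  # -> x = 5, num = 21
num, a = (a, num)  # -> num = 20, a = 21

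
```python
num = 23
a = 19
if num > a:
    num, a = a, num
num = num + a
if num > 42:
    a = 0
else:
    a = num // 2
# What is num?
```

Trace (tracking num):
num = 23  # -> num = 23
a = 19  # -> a = 19
if num > a:  # condition is True
    num, a = (a, num)  # -> num = 19, a = 23
num = num + a  # -> num = 42
if num > 42:  # condition is False
else:
    a = num // 2  # -> a = 21

Answer: 42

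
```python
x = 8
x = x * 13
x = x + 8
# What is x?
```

Trace (tracking x):
x = 8  # -> x = 8
x = x * 13  # -> x = 104
x = x + 8  # -> x = 112

Answer: 112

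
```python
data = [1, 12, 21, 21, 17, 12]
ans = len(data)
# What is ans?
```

Answer: 6

Derivation:
Trace (tracking ans):
data = [1, 12, 21, 21, 17, 12]  # -> data = [1, 12, 21, 21, 17, 12]
ans = len(data)  # -> ans = 6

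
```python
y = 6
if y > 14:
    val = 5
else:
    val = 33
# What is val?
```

Trace (tracking val):
y = 6  # -> y = 6
if y > 14:  # condition is False
else:
    val = 33  # -> val = 33

Answer: 33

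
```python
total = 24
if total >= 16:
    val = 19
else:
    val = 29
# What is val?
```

Trace (tracking val):
total = 24  # -> total = 24
if total >= 16:  # condition is True
    val = 19  # -> val = 19

Answer: 19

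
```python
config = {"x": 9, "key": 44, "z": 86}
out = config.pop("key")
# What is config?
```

Answer: {'x': 9, 'z': 86}

Derivation:
Trace (tracking config):
config = {'x': 9, 'key': 44, 'z': 86}  # -> config = {'x': 9, 'key': 44, 'z': 86}
out = config.pop('key')  # -> out = 44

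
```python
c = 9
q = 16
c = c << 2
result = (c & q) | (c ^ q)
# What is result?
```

Answer: 52

Derivation:
Trace (tracking result):
c = 9  # -> c = 9
q = 16  # -> q = 16
c = c << 2  # -> c = 36
result = c & q | c ^ q  # -> result = 52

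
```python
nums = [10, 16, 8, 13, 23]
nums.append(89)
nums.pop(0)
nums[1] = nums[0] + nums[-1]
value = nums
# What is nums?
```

Trace (tracking nums):
nums = [10, 16, 8, 13, 23]  # -> nums = [10, 16, 8, 13, 23]
nums.append(89)  # -> nums = [10, 16, 8, 13, 23, 89]
nums.pop(0)  # -> nums = [16, 8, 13, 23, 89]
nums[1] = nums[0] + nums[-1]  # -> nums = [16, 105, 13, 23, 89]
value = nums  # -> value = [16, 105, 13, 23, 89]

Answer: [16, 105, 13, 23, 89]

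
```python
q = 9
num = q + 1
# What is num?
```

Answer: 10

Derivation:
Trace (tracking num):
q = 9  # -> q = 9
num = q + 1  # -> num = 10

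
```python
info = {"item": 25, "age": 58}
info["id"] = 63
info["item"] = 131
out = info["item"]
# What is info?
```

Answer: {'item': 131, 'age': 58, 'id': 63}

Derivation:
Trace (tracking info):
info = {'item': 25, 'age': 58}  # -> info = {'item': 25, 'age': 58}
info['id'] = 63  # -> info = {'item': 25, 'age': 58, 'id': 63}
info['item'] = 131  # -> info = {'item': 131, 'age': 58, 'id': 63}
out = info['item']  # -> out = 131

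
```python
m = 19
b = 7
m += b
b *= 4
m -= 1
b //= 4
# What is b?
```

Answer: 7

Derivation:
Trace (tracking b):
m = 19  # -> m = 19
b = 7  # -> b = 7
m += b  # -> m = 26
b *= 4  # -> b = 28
m -= 1  # -> m = 25
b //= 4  # -> b = 7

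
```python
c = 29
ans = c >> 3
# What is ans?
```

Answer: 3

Derivation:
Trace (tracking ans):
c = 29  # -> c = 29
ans = c >> 3  # -> ans = 3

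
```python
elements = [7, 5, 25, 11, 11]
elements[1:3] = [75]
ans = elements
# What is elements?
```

Answer: [7, 75, 11, 11]

Derivation:
Trace (tracking elements):
elements = [7, 5, 25, 11, 11]  # -> elements = [7, 5, 25, 11, 11]
elements[1:3] = [75]  # -> elements = [7, 75, 11, 11]
ans = elements  # -> ans = [7, 75, 11, 11]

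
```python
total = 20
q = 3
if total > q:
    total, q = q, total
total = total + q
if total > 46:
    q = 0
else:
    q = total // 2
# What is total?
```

Answer: 23

Derivation:
Trace (tracking total):
total = 20  # -> total = 20
q = 3  # -> q = 3
if total > q:  # condition is True
    total, q = (q, total)  # -> total = 3, q = 20
total = total + q  # -> total = 23
if total > 46:  # condition is False
else:
    q = total // 2  # -> q = 11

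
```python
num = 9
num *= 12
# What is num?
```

Trace (tracking num):
num = 9  # -> num = 9
num *= 12  # -> num = 108

Answer: 108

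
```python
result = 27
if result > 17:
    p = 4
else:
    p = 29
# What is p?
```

Trace (tracking p):
result = 27  # -> result = 27
if result > 17:  # condition is True
    p = 4  # -> p = 4

Answer: 4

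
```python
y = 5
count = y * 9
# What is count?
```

Answer: 45

Derivation:
Trace (tracking count):
y = 5  # -> y = 5
count = y * 9  # -> count = 45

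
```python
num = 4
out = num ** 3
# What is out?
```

Answer: 64

Derivation:
Trace (tracking out):
num = 4  # -> num = 4
out = num ** 3  # -> out = 64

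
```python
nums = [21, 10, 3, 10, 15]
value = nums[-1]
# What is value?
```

Answer: 15

Derivation:
Trace (tracking value):
nums = [21, 10, 3, 10, 15]  # -> nums = [21, 10, 3, 10, 15]
value = nums[-1]  # -> value = 15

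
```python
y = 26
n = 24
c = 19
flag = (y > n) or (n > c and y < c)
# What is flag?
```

Answer: True

Derivation:
Trace (tracking flag):
y = 26  # -> y = 26
n = 24  # -> n = 24
c = 19  # -> c = 19
flag = y > n or (n > c and y < c)  # -> flag = True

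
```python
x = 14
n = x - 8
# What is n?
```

Trace (tracking n):
x = 14  # -> x = 14
n = x - 8  # -> n = 6

Answer: 6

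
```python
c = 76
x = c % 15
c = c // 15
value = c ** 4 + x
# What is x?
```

Trace (tracking x):
c = 76  # -> c = 76
x = c % 15  # -> x = 1
c = c // 15  # -> c = 5
value = c ** 4 + x  # -> value = 626

Answer: 1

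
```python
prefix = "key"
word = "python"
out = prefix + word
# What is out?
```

Answer: 'keypython'

Derivation:
Trace (tracking out):
prefix = 'key'  # -> prefix = 'key'
word = 'python'  # -> word = 'python'
out = prefix + word  # -> out = 'keypython'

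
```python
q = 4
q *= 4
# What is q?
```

Trace (tracking q):
q = 4  # -> q = 4
q *= 4  # -> q = 16

Answer: 16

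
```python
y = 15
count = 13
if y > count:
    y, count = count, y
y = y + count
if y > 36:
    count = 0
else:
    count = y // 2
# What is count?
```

Trace (tracking count):
y = 15  # -> y = 15
count = 13  # -> count = 13
if y > count:  # condition is True
    y, count = (count, y)  # -> y = 13, count = 15
y = y + count  # -> y = 28
if y > 36:  # condition is False
else:
    count = y // 2  # -> count = 14

Answer: 14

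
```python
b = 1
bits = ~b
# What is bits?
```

Answer: -2

Derivation:
Trace (tracking bits):
b = 1  # -> b = 1
bits = ~b  # -> bits = -2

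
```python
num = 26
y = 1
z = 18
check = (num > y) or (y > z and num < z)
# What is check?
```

Answer: True

Derivation:
Trace (tracking check):
num = 26  # -> num = 26
y = 1  # -> y = 1
z = 18  # -> z = 18
check = num > y or (y > z and num < z)  # -> check = True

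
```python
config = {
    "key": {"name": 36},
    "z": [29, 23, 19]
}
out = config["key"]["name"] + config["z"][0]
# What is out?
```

Trace (tracking out):
config = {'key': {'name': 36}, 'z': [29, 23, 19]}  # -> config = {'key': {'name': 36}, 'z': [29, 23, 19]}
out = config['key']['name'] + config['z'][0]  # -> out = 65

Answer: 65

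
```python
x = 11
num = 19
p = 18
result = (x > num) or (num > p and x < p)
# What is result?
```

Trace (tracking result):
x = 11  # -> x = 11
num = 19  # -> num = 19
p = 18  # -> p = 18
result = x > num or (num > p and x < p)  # -> result = True

Answer: True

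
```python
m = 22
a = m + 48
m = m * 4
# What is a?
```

Trace (tracking a):
m = 22  # -> m = 22
a = m + 48  # -> a = 70
m = m * 4  # -> m = 88

Answer: 70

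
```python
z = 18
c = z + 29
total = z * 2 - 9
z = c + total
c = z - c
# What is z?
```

Answer: 74

Derivation:
Trace (tracking z):
z = 18  # -> z = 18
c = z + 29  # -> c = 47
total = z * 2 - 9  # -> total = 27
z = c + total  # -> z = 74
c = z - c  # -> c = 27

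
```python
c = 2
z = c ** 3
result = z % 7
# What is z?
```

Answer: 8

Derivation:
Trace (tracking z):
c = 2  # -> c = 2
z = c ** 3  # -> z = 8
result = z % 7  # -> result = 1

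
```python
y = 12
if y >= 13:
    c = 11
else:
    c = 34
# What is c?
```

Answer: 34

Derivation:
Trace (tracking c):
y = 12  # -> y = 12
if y >= 13:  # condition is False
else:
    c = 34  # -> c = 34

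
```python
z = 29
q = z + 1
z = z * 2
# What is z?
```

Answer: 58

Derivation:
Trace (tracking z):
z = 29  # -> z = 29
q = z + 1  # -> q = 30
z = z * 2  # -> z = 58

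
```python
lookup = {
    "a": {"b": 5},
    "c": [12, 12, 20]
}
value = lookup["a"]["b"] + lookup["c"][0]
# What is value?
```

Trace (tracking value):
lookup = {'a': {'b': 5}, 'c': [12, 12, 20]}  # -> lookup = {'a': {'b': 5}, 'c': [12, 12, 20]}
value = lookup['a']['b'] + lookup['c'][0]  # -> value = 17

Answer: 17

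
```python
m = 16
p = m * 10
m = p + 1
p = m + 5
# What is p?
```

Answer: 166

Derivation:
Trace (tracking p):
m = 16  # -> m = 16
p = m * 10  # -> p = 160
m = p + 1  # -> m = 161
p = m + 5  # -> p = 166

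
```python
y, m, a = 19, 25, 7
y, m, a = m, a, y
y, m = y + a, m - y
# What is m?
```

Trace (tracking m):
y, m, a = (19, 25, 7)  # -> y = 19, m = 25, a = 7
y, m, a = (m, a, y)  # -> y = 25, m = 7, a = 19
y, m = (y + a, m - y)  # -> y = 44, m = -18

Answer: -18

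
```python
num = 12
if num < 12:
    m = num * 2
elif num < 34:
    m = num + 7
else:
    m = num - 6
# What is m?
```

Trace (tracking m):
num = 12  # -> num = 12
if num < 12:  # condition is False
elif num < 34:  # condition is True
    m = num + 7  # -> m = 19

Answer: 19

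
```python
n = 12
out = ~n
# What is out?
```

Trace (tracking out):
n = 12  # -> n = 12
out = ~n  # -> out = -13

Answer: -13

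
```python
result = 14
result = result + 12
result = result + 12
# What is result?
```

Trace (tracking result):
result = 14  # -> result = 14
result = result + 12  # -> result = 26
result = result + 12  # -> result = 38

Answer: 38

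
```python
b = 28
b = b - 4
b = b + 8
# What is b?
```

Answer: 32

Derivation:
Trace (tracking b):
b = 28  # -> b = 28
b = b - 4  # -> b = 24
b = b + 8  # -> b = 32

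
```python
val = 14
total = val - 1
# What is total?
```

Trace (tracking total):
val = 14  # -> val = 14
total = val - 1  # -> total = 13

Answer: 13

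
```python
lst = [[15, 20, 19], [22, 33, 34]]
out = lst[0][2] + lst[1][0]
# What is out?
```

Answer: 41

Derivation:
Trace (tracking out):
lst = [[15, 20, 19], [22, 33, 34]]  # -> lst = [[15, 20, 19], [22, 33, 34]]
out = lst[0][2] + lst[1][0]  # -> out = 41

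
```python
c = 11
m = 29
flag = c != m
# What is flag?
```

Answer: True

Derivation:
Trace (tracking flag):
c = 11  # -> c = 11
m = 29  # -> m = 29
flag = c != m  # -> flag = True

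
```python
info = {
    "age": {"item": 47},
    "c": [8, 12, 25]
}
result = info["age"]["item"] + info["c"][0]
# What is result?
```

Answer: 55

Derivation:
Trace (tracking result):
info = {'age': {'item': 47}, 'c': [8, 12, 25]}  # -> info = {'age': {'item': 47}, 'c': [8, 12, 25]}
result = info['age']['item'] + info['c'][0]  # -> result = 55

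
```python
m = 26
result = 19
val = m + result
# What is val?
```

Trace (tracking val):
m = 26  # -> m = 26
result = 19  # -> result = 19
val = m + result  # -> val = 45

Answer: 45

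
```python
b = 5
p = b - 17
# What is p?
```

Trace (tracking p):
b = 5  # -> b = 5
p = b - 17  # -> p = -12

Answer: -12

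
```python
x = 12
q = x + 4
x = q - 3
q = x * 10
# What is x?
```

Answer: 13

Derivation:
Trace (tracking x):
x = 12  # -> x = 12
q = x + 4  # -> q = 16
x = q - 3  # -> x = 13
q = x * 10  # -> q = 130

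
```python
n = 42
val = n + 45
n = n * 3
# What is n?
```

Answer: 126

Derivation:
Trace (tracking n):
n = 42  # -> n = 42
val = n + 45  # -> val = 87
n = n * 3  # -> n = 126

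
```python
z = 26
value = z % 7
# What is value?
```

Answer: 5

Derivation:
Trace (tracking value):
z = 26  # -> z = 26
value = z % 7  # -> value = 5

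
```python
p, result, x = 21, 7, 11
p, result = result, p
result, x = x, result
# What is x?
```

Answer: 21

Derivation:
Trace (tracking x):
p, result, x = (21, 7, 11)  # -> p = 21, result = 7, x = 11
p, result = (result, p)  # -> p = 7, result = 21
result, x = (x, result)  # -> result = 11, x = 21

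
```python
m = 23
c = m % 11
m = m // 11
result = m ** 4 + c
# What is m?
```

Trace (tracking m):
m = 23  # -> m = 23
c = m % 11  # -> c = 1
m = m // 11  # -> m = 2
result = m ** 4 + c  # -> result = 17

Answer: 2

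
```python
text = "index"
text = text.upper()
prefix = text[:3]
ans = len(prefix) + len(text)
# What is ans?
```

Answer: 8

Derivation:
Trace (tracking ans):
text = 'index'  # -> text = 'index'
text = text.upper()  # -> text = 'INDEX'
prefix = text[:3]  # -> prefix = 'IND'
ans = len(prefix) + len(text)  # -> ans = 8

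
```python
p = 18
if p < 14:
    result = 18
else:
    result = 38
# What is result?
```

Trace (tracking result):
p = 18  # -> p = 18
if p < 14:  # condition is False
else:
    result = 38  # -> result = 38

Answer: 38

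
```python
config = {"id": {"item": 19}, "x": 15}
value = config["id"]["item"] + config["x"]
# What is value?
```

Trace (tracking value):
config = {'id': {'item': 19}, 'x': 15}  # -> config = {'id': {'item': 19}, 'x': 15}
value = config['id']['item'] + config['x']  # -> value = 34

Answer: 34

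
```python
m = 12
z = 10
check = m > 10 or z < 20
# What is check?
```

Trace (tracking check):
m = 12  # -> m = 12
z = 10  # -> z = 10
check = m > 10 or z < 20  # -> check = True

Answer: True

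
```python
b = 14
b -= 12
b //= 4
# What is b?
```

Trace (tracking b):
b = 14  # -> b = 14
b -= 12  # -> b = 2
b //= 4  # -> b = 0

Answer: 0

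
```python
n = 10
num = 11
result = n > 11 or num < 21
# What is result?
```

Trace (tracking result):
n = 10  # -> n = 10
num = 11  # -> num = 11
result = n > 11 or num < 21  # -> result = True

Answer: True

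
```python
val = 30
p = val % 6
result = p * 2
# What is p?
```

Answer: 0

Derivation:
Trace (tracking p):
val = 30  # -> val = 30
p = val % 6  # -> p = 0
result = p * 2  # -> result = 0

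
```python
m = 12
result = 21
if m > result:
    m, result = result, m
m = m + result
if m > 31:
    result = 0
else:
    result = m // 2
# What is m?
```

Trace (tracking m):
m = 12  # -> m = 12
result = 21  # -> result = 21
if m > result:  # condition is False
m = m + result  # -> m = 33
if m > 31:  # condition is True
    result = 0  # -> result = 0

Answer: 33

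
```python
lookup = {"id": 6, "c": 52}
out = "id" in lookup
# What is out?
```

Trace (tracking out):
lookup = {'id': 6, 'c': 52}  # -> lookup = {'id': 6, 'c': 52}
out = 'id' in lookup  # -> out = True

Answer: True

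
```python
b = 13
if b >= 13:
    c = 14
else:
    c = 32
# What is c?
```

Trace (tracking c):
b = 13  # -> b = 13
if b >= 13:  # condition is True
    c = 14  # -> c = 14

Answer: 14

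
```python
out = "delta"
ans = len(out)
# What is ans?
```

Trace (tracking ans):
out = 'delta'  # -> out = 'delta'
ans = len(out)  # -> ans = 5

Answer: 5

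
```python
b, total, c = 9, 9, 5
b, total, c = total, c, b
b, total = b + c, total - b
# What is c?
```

Trace (tracking c):
b, total, c = (9, 9, 5)  # -> b = 9, total = 9, c = 5
b, total, c = (total, c, b)  # -> b = 9, total = 5, c = 9
b, total = (b + c, total - b)  # -> b = 18, total = -4

Answer: 9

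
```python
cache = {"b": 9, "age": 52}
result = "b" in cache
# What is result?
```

Answer: True

Derivation:
Trace (tracking result):
cache = {'b': 9, 'age': 52}  # -> cache = {'b': 9, 'age': 52}
result = 'b' in cache  # -> result = True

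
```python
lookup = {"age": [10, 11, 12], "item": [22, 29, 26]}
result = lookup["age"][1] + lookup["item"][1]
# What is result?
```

Answer: 40

Derivation:
Trace (tracking result):
lookup = {'age': [10, 11, 12], 'item': [22, 29, 26]}  # -> lookup = {'age': [10, 11, 12], 'item': [22, 29, 26]}
result = lookup['age'][1] + lookup['item'][1]  # -> result = 40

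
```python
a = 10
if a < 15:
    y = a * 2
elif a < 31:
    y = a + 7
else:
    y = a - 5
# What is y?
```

Answer: 20

Derivation:
Trace (tracking y):
a = 10  # -> a = 10
if a < 15:  # condition is True
    y = a * 2  # -> y = 20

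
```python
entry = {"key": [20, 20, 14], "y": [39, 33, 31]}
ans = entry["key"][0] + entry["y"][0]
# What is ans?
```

Trace (tracking ans):
entry = {'key': [20, 20, 14], 'y': [39, 33, 31]}  # -> entry = {'key': [20, 20, 14], 'y': [39, 33, 31]}
ans = entry['key'][0] + entry['y'][0]  # -> ans = 59

Answer: 59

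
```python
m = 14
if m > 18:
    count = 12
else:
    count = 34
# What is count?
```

Trace (tracking count):
m = 14  # -> m = 14
if m > 18:  # condition is False
else:
    count = 34  # -> count = 34

Answer: 34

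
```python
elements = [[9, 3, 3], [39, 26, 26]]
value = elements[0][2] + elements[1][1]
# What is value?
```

Answer: 29

Derivation:
Trace (tracking value):
elements = [[9, 3, 3], [39, 26, 26]]  # -> elements = [[9, 3, 3], [39, 26, 26]]
value = elements[0][2] + elements[1][1]  # -> value = 29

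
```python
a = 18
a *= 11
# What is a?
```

Answer: 198

Derivation:
Trace (tracking a):
a = 18  # -> a = 18
a *= 11  # -> a = 198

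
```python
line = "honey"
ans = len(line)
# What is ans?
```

Answer: 5

Derivation:
Trace (tracking ans):
line = 'honey'  # -> line = 'honey'
ans = len(line)  # -> ans = 5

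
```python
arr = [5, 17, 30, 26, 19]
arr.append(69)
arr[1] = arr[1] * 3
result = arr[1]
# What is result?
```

Trace (tracking result):
arr = [5, 17, 30, 26, 19]  # -> arr = [5, 17, 30, 26, 19]
arr.append(69)  # -> arr = [5, 17, 30, 26, 19, 69]
arr[1] = arr[1] * 3  # -> arr = [5, 51, 30, 26, 19, 69]
result = arr[1]  # -> result = 51

Answer: 51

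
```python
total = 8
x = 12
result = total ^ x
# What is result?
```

Trace (tracking result):
total = 8  # -> total = 8
x = 12  # -> x = 12
result = total ^ x  # -> result = 4

Answer: 4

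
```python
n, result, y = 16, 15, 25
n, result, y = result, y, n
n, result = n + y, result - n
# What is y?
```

Trace (tracking y):
n, result, y = (16, 15, 25)  # -> n = 16, result = 15, y = 25
n, result, y = (result, y, n)  # -> n = 15, result = 25, y = 16
n, result = (n + y, result - n)  # -> n = 31, result = 10

Answer: 16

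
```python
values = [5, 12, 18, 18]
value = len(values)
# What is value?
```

Answer: 4

Derivation:
Trace (tracking value):
values = [5, 12, 18, 18]  # -> values = [5, 12, 18, 18]
value = len(values)  # -> value = 4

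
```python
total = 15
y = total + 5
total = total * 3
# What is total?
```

Answer: 45

Derivation:
Trace (tracking total):
total = 15  # -> total = 15
y = total + 5  # -> y = 20
total = total * 3  # -> total = 45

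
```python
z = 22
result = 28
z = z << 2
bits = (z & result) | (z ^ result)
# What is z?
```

Answer: 88

Derivation:
Trace (tracking z):
z = 22  # -> z = 22
result = 28  # -> result = 28
z = z << 2  # -> z = 88
bits = z & result | z ^ result  # -> bits = 92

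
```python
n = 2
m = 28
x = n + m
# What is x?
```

Answer: 30

Derivation:
Trace (tracking x):
n = 2  # -> n = 2
m = 28  # -> m = 28
x = n + m  # -> x = 30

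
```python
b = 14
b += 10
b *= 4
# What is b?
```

Trace (tracking b):
b = 14  # -> b = 14
b += 10  # -> b = 24
b *= 4  # -> b = 96

Answer: 96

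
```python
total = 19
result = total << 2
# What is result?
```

Answer: 76

Derivation:
Trace (tracking result):
total = 19  # -> total = 19
result = total << 2  # -> result = 76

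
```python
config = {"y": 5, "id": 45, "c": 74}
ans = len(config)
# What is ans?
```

Answer: 3

Derivation:
Trace (tracking ans):
config = {'y': 5, 'id': 45, 'c': 74}  # -> config = {'y': 5, 'id': 45, 'c': 74}
ans = len(config)  # -> ans = 3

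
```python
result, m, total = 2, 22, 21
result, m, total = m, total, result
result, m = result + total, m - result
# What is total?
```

Answer: 2

Derivation:
Trace (tracking total):
result, m, total = (2, 22, 21)  # -> result = 2, m = 22, total = 21
result, m, total = (m, total, result)  # -> result = 22, m = 21, total = 2
result, m = (result + total, m - result)  # -> result = 24, m = -1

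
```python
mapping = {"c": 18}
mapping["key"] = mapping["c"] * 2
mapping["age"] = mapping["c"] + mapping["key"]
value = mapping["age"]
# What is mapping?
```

Answer: {'c': 18, 'key': 36, 'age': 54}

Derivation:
Trace (tracking mapping):
mapping = {'c': 18}  # -> mapping = {'c': 18}
mapping['key'] = mapping['c'] * 2  # -> mapping = {'c': 18, 'key': 36}
mapping['age'] = mapping['c'] + mapping['key']  # -> mapping = {'c': 18, 'key': 36, 'age': 54}
value = mapping['age']  # -> value = 54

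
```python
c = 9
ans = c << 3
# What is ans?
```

Trace (tracking ans):
c = 9  # -> c = 9
ans = c << 3  # -> ans = 72

Answer: 72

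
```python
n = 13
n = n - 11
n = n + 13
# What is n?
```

Answer: 15

Derivation:
Trace (tracking n):
n = 13  # -> n = 13
n = n - 11  # -> n = 2
n = n + 13  # -> n = 15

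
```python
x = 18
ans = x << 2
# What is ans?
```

Answer: 72

Derivation:
Trace (tracking ans):
x = 18  # -> x = 18
ans = x << 2  # -> ans = 72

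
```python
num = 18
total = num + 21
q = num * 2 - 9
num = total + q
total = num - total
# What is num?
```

Trace (tracking num):
num = 18  # -> num = 18
total = num + 21  # -> total = 39
q = num * 2 - 9  # -> q = 27
num = total + q  # -> num = 66
total = num - total  # -> total = 27

Answer: 66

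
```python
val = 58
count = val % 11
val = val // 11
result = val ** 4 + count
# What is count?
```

Answer: 3

Derivation:
Trace (tracking count):
val = 58  # -> val = 58
count = val % 11  # -> count = 3
val = val // 11  # -> val = 5
result = val ** 4 + count  # -> result = 628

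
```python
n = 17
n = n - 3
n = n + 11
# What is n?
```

Trace (tracking n):
n = 17  # -> n = 17
n = n - 3  # -> n = 14
n = n + 11  # -> n = 25

Answer: 25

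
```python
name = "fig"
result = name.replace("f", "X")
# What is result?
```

Trace (tracking result):
name = 'fig'  # -> name = 'fig'
result = name.replace('f', 'X')  # -> result = 'Xig'

Answer: 'Xig'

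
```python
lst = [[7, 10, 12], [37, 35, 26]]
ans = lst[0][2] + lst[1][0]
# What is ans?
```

Answer: 49

Derivation:
Trace (tracking ans):
lst = [[7, 10, 12], [37, 35, 26]]  # -> lst = [[7, 10, 12], [37, 35, 26]]
ans = lst[0][2] + lst[1][0]  # -> ans = 49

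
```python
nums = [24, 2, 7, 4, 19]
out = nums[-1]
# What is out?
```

Answer: 19

Derivation:
Trace (tracking out):
nums = [24, 2, 7, 4, 19]  # -> nums = [24, 2, 7, 4, 19]
out = nums[-1]  # -> out = 19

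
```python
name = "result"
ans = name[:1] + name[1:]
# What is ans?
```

Answer: 'result'

Derivation:
Trace (tracking ans):
name = 'result'  # -> name = 'result'
ans = name[:1] + name[1:]  # -> ans = 'result'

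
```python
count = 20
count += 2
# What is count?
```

Trace (tracking count):
count = 20  # -> count = 20
count += 2  # -> count = 22

Answer: 22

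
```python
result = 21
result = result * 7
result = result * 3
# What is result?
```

Trace (tracking result):
result = 21  # -> result = 21
result = result * 7  # -> result = 147
result = result * 3  # -> result = 441

Answer: 441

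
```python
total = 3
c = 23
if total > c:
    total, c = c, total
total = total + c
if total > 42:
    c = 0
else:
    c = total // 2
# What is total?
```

Trace (tracking total):
total = 3  # -> total = 3
c = 23  # -> c = 23
if total > c:  # condition is False
total = total + c  # -> total = 26
if total > 42:  # condition is False
else:
    c = total // 2  # -> c = 13

Answer: 26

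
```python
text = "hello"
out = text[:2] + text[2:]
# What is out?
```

Answer: 'hello'

Derivation:
Trace (tracking out):
text = 'hello'  # -> text = 'hello'
out = text[:2] + text[2:]  # -> out = 'hello'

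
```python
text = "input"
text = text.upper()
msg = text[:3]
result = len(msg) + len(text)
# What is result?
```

Trace (tracking result):
text = 'input'  # -> text = 'input'
text = text.upper()  # -> text = 'INPUT'
msg = text[:3]  # -> msg = 'INP'
result = len(msg) + len(text)  # -> result = 8

Answer: 8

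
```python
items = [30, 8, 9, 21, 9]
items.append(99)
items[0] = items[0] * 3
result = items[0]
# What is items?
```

Answer: [90, 8, 9, 21, 9, 99]

Derivation:
Trace (tracking items):
items = [30, 8, 9, 21, 9]  # -> items = [30, 8, 9, 21, 9]
items.append(99)  # -> items = [30, 8, 9, 21, 9, 99]
items[0] = items[0] * 3  # -> items = [90, 8, 9, 21, 9, 99]
result = items[0]  # -> result = 90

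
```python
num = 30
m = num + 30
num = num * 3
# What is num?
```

Trace (tracking num):
num = 30  # -> num = 30
m = num + 30  # -> m = 60
num = num * 3  # -> num = 90

Answer: 90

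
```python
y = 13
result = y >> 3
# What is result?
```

Answer: 1

Derivation:
Trace (tracking result):
y = 13  # -> y = 13
result = y >> 3  # -> result = 1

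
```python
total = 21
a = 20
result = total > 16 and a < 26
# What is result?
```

Answer: True

Derivation:
Trace (tracking result):
total = 21  # -> total = 21
a = 20  # -> a = 20
result = total > 16 and a < 26  # -> result = True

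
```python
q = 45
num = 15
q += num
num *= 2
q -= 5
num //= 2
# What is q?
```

Trace (tracking q):
q = 45  # -> q = 45
num = 15  # -> num = 15
q += num  # -> q = 60
num *= 2  # -> num = 30
q -= 5  # -> q = 55
num //= 2  # -> num = 15

Answer: 55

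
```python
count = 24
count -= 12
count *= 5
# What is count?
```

Trace (tracking count):
count = 24  # -> count = 24
count -= 12  # -> count = 12
count *= 5  # -> count = 60

Answer: 60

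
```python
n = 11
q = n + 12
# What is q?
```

Answer: 23

Derivation:
Trace (tracking q):
n = 11  # -> n = 11
q = n + 12  # -> q = 23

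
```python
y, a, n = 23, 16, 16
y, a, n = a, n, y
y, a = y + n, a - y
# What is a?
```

Answer: 0

Derivation:
Trace (tracking a):
y, a, n = (23, 16, 16)  # -> y = 23, a = 16, n = 16
y, a, n = (a, n, y)  # -> y = 16, a = 16, n = 23
y, a = (y + n, a - y)  # -> y = 39, a = 0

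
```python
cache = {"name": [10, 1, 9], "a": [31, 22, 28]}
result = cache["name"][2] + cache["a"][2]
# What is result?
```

Answer: 37

Derivation:
Trace (tracking result):
cache = {'name': [10, 1, 9], 'a': [31, 22, 28]}  # -> cache = {'name': [10, 1, 9], 'a': [31, 22, 28]}
result = cache['name'][2] + cache['a'][2]  # -> result = 37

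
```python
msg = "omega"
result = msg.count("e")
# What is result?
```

Answer: 1

Derivation:
Trace (tracking result):
msg = 'omega'  # -> msg = 'omega'
result = msg.count('e')  # -> result = 1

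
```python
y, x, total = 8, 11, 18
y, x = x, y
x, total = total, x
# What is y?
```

Answer: 11

Derivation:
Trace (tracking y):
y, x, total = (8, 11, 18)  # -> y = 8, x = 11, total = 18
y, x = (x, y)  # -> y = 11, x = 8
x, total = (total, x)  # -> x = 18, total = 8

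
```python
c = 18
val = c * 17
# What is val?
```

Trace (tracking val):
c = 18  # -> c = 18
val = c * 17  # -> val = 306

Answer: 306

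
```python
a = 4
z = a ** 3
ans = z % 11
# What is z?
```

Trace (tracking z):
a = 4  # -> a = 4
z = a ** 3  # -> z = 64
ans = z % 11  # -> ans = 9

Answer: 64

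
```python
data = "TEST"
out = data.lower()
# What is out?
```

Answer: 'test'

Derivation:
Trace (tracking out):
data = 'TEST'  # -> data = 'TEST'
out = data.lower()  # -> out = 'test'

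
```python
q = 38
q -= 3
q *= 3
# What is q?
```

Trace (tracking q):
q = 38  # -> q = 38
q -= 3  # -> q = 35
q *= 3  # -> q = 105

Answer: 105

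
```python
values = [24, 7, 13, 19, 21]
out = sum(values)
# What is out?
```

Answer: 84

Derivation:
Trace (tracking out):
values = [24, 7, 13, 19, 21]  # -> values = [24, 7, 13, 19, 21]
out = sum(values)  # -> out = 84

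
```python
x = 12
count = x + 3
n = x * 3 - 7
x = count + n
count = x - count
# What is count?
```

Answer: 29

Derivation:
Trace (tracking count):
x = 12  # -> x = 12
count = x + 3  # -> count = 15
n = x * 3 - 7  # -> n = 29
x = count + n  # -> x = 44
count = x - count  # -> count = 29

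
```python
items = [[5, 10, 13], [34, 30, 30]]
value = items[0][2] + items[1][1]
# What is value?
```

Trace (tracking value):
items = [[5, 10, 13], [34, 30, 30]]  # -> items = [[5, 10, 13], [34, 30, 30]]
value = items[0][2] + items[1][1]  # -> value = 43

Answer: 43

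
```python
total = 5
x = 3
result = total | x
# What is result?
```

Answer: 7

Derivation:
Trace (tracking result):
total = 5  # -> total = 5
x = 3  # -> x = 3
result = total | x  # -> result = 7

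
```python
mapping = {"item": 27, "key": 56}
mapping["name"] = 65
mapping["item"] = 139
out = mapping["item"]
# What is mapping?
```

Answer: {'item': 139, 'key': 56, 'name': 65}

Derivation:
Trace (tracking mapping):
mapping = {'item': 27, 'key': 56}  # -> mapping = {'item': 27, 'key': 56}
mapping['name'] = 65  # -> mapping = {'item': 27, 'key': 56, 'name': 65}
mapping['item'] = 139  # -> mapping = {'item': 139, 'key': 56, 'name': 65}
out = mapping['item']  # -> out = 139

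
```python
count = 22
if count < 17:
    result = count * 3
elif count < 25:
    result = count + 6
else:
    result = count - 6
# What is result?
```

Trace (tracking result):
count = 22  # -> count = 22
if count < 17:  # condition is False
elif count < 25:  # condition is True
    result = count + 6  # -> result = 28

Answer: 28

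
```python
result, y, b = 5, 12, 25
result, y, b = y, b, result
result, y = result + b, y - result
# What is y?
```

Trace (tracking y):
result, y, b = (5, 12, 25)  # -> result = 5, y = 12, b = 25
result, y, b = (y, b, result)  # -> result = 12, y = 25, b = 5
result, y = (result + b, y - result)  # -> result = 17, y = 13

Answer: 13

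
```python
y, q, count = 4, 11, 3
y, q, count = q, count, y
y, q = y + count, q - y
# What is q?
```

Trace (tracking q):
y, q, count = (4, 11, 3)  # -> y = 4, q = 11, count = 3
y, q, count = (q, count, y)  # -> y = 11, q = 3, count = 4
y, q = (y + count, q - y)  # -> y = 15, q = -8

Answer: -8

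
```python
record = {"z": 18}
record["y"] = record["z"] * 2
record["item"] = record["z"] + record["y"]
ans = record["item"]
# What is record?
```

Answer: {'z': 18, 'y': 36, 'item': 54}

Derivation:
Trace (tracking record):
record = {'z': 18}  # -> record = {'z': 18}
record['y'] = record['z'] * 2  # -> record = {'z': 18, 'y': 36}
record['item'] = record['z'] + record['y']  # -> record = {'z': 18, 'y': 36, 'item': 54}
ans = record['item']  # -> ans = 54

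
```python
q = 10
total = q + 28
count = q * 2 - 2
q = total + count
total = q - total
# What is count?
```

Answer: 18

Derivation:
Trace (tracking count):
q = 10  # -> q = 10
total = q + 28  # -> total = 38
count = q * 2 - 2  # -> count = 18
q = total + count  # -> q = 56
total = q - total  # -> total = 18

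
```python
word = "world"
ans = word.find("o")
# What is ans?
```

Answer: 1

Derivation:
Trace (tracking ans):
word = 'world'  # -> word = 'world'
ans = word.find('o')  # -> ans = 1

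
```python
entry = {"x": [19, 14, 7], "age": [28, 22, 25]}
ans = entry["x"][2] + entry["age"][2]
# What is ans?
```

Answer: 32

Derivation:
Trace (tracking ans):
entry = {'x': [19, 14, 7], 'age': [28, 22, 25]}  # -> entry = {'x': [19, 14, 7], 'age': [28, 22, 25]}
ans = entry['x'][2] + entry['age'][2]  # -> ans = 32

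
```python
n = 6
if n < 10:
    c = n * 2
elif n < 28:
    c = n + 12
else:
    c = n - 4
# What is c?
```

Answer: 12

Derivation:
Trace (tracking c):
n = 6  # -> n = 6
if n < 10:  # condition is True
    c = n * 2  # -> c = 12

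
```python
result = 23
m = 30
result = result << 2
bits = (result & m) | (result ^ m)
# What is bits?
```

Answer: 94

Derivation:
Trace (tracking bits):
result = 23  # -> result = 23
m = 30  # -> m = 30
result = result << 2  # -> result = 92
bits = result & m | result ^ m  # -> bits = 94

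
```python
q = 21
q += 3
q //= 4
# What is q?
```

Answer: 6

Derivation:
Trace (tracking q):
q = 21  # -> q = 21
q += 3  # -> q = 24
q //= 4  # -> q = 6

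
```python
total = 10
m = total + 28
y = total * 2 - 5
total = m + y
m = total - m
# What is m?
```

Answer: 15

Derivation:
Trace (tracking m):
total = 10  # -> total = 10
m = total + 28  # -> m = 38
y = total * 2 - 5  # -> y = 15
total = m + y  # -> total = 53
m = total - m  # -> m = 15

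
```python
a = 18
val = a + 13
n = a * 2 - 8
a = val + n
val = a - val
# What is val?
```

Answer: 28

Derivation:
Trace (tracking val):
a = 18  # -> a = 18
val = a + 13  # -> val = 31
n = a * 2 - 8  # -> n = 28
a = val + n  # -> a = 59
val = a - val  # -> val = 28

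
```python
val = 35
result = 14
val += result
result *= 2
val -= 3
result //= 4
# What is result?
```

Answer: 7

Derivation:
Trace (tracking result):
val = 35  # -> val = 35
result = 14  # -> result = 14
val += result  # -> val = 49
result *= 2  # -> result = 28
val -= 3  # -> val = 46
result //= 4  # -> result = 7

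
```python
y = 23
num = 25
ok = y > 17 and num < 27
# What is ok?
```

Trace (tracking ok):
y = 23  # -> y = 23
num = 25  # -> num = 25
ok = y > 17 and num < 27  # -> ok = True

Answer: True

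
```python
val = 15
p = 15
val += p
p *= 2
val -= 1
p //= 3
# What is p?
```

Trace (tracking p):
val = 15  # -> val = 15
p = 15  # -> p = 15
val += p  # -> val = 30
p *= 2  # -> p = 30
val -= 1  # -> val = 29
p //= 3  # -> p = 10

Answer: 10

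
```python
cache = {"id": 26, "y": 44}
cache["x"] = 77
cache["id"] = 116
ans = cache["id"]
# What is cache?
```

Answer: {'id': 116, 'y': 44, 'x': 77}

Derivation:
Trace (tracking cache):
cache = {'id': 26, 'y': 44}  # -> cache = {'id': 26, 'y': 44}
cache['x'] = 77  # -> cache = {'id': 26, 'y': 44, 'x': 77}
cache['id'] = 116  # -> cache = {'id': 116, 'y': 44, 'x': 77}
ans = cache['id']  # -> ans = 116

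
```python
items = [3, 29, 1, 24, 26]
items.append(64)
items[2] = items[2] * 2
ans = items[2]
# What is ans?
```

Trace (tracking ans):
items = [3, 29, 1, 24, 26]  # -> items = [3, 29, 1, 24, 26]
items.append(64)  # -> items = [3, 29, 1, 24, 26, 64]
items[2] = items[2] * 2  # -> items = [3, 29, 2, 24, 26, 64]
ans = items[2]  # -> ans = 2

Answer: 2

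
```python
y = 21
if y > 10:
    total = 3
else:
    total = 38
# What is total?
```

Trace (tracking total):
y = 21  # -> y = 21
if y > 10:  # condition is True
    total = 3  # -> total = 3

Answer: 3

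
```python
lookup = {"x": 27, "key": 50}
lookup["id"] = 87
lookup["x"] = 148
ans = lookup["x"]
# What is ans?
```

Trace (tracking ans):
lookup = {'x': 27, 'key': 50}  # -> lookup = {'x': 27, 'key': 50}
lookup['id'] = 87  # -> lookup = {'x': 27, 'key': 50, 'id': 87}
lookup['x'] = 148  # -> lookup = {'x': 148, 'key': 50, 'id': 87}
ans = lookup['x']  # -> ans = 148

Answer: 148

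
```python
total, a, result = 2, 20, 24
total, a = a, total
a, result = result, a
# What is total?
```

Answer: 20

Derivation:
Trace (tracking total):
total, a, result = (2, 20, 24)  # -> total = 2, a = 20, result = 24
total, a = (a, total)  # -> total = 20, a = 2
a, result = (result, a)  # -> a = 24, result = 2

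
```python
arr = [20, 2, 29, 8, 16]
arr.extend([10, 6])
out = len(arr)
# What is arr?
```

Answer: [20, 2, 29, 8, 16, 10, 6]

Derivation:
Trace (tracking arr):
arr = [20, 2, 29, 8, 16]  # -> arr = [20, 2, 29, 8, 16]
arr.extend([10, 6])  # -> arr = [20, 2, 29, 8, 16, 10, 6]
out = len(arr)  # -> out = 7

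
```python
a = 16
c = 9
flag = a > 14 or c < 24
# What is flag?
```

Trace (tracking flag):
a = 16  # -> a = 16
c = 9  # -> c = 9
flag = a > 14 or c < 24  # -> flag = True

Answer: True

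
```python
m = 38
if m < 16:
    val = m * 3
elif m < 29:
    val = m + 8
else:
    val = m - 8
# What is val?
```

Trace (tracking val):
m = 38  # -> m = 38
if m < 16:  # condition is False
elif m < 29:  # condition is False
else:
    val = m - 8  # -> val = 30

Answer: 30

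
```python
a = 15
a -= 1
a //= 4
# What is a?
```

Trace (tracking a):
a = 15  # -> a = 15
a -= 1  # -> a = 14
a //= 4  # -> a = 3

Answer: 3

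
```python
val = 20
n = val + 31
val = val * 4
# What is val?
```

Answer: 80

Derivation:
Trace (tracking val):
val = 20  # -> val = 20
n = val + 31  # -> n = 51
val = val * 4  # -> val = 80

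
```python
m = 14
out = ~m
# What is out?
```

Answer: -15

Derivation:
Trace (tracking out):
m = 14  # -> m = 14
out = ~m  # -> out = -15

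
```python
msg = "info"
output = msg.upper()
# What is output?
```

Trace (tracking output):
msg = 'info'  # -> msg = 'info'
output = msg.upper()  # -> output = 'INFO'

Answer: 'INFO'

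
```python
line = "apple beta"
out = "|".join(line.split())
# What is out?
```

Trace (tracking out):
line = 'apple beta'  # -> line = 'apple beta'
out = '|'.join(line.split())  # -> out = 'apple|beta'

Answer: 'apple|beta'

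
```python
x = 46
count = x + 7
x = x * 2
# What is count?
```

Answer: 53

Derivation:
Trace (tracking count):
x = 46  # -> x = 46
count = x + 7  # -> count = 53
x = x * 2  # -> x = 92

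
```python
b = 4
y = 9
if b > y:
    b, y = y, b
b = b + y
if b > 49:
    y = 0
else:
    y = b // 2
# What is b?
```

Answer: 13

Derivation:
Trace (tracking b):
b = 4  # -> b = 4
y = 9  # -> y = 9
if b > y:  # condition is False
b = b + y  # -> b = 13
if b > 49:  # condition is False
else:
    y = b // 2  # -> y = 6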